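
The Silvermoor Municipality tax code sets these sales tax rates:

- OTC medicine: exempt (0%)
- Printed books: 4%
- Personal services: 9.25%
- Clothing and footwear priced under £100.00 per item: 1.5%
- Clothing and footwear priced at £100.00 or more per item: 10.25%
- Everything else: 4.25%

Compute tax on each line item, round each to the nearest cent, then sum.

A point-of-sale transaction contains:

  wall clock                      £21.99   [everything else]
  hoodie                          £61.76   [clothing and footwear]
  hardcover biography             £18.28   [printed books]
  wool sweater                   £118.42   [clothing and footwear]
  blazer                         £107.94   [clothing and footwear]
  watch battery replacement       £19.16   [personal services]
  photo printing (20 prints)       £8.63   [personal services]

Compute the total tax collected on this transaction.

Wall clock £21.99: everything else → 4.25% → £0.93
Hoodie £61.76: clothing and footwear, under £100.00 → 1.5% → £0.93
Hardcover biography £18.28: printed books → 4% → £0.73
Wool sweater £118.42: clothing and footwear, £100.00 or more → 10.25% → £12.14
Blazer £107.94: clothing and footwear, £100.00 or more → 10.25% → £11.06
Watch battery replacement £19.16: personal services → 9.25% → £1.77
Photo printing (20 prints) £8.63: personal services → 9.25% → £0.80
Total tax = £0.93 + £0.93 + £0.73 + £12.14 + £11.06 + £1.77 + £0.80 = £28.36

£28.36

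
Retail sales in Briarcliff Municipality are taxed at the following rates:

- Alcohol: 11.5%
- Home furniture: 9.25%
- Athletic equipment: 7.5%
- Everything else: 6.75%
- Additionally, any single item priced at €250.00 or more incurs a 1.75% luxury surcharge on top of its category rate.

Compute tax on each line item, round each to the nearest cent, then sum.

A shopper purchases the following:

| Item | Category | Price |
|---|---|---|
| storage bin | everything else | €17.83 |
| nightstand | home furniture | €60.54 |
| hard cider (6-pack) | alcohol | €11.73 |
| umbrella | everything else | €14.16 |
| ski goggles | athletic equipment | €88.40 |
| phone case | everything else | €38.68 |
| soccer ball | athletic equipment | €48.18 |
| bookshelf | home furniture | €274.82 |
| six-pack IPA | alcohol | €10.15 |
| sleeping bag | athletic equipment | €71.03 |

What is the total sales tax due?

Storage bin €17.83: everything else → 6.75% → €1.20
Nightstand €60.54: home furniture → 9.25% → €5.60
Hard cider (6-pack) €11.73: alcohol → 11.5% → €1.35
Umbrella €14.16: everything else → 6.75% → €0.96
Ski goggles €88.40: athletic equipment → 7.5% → €6.63
Phone case €38.68: everything else → 6.75% → €2.61
Soccer ball €48.18: athletic equipment → 7.5% → €3.61
Bookshelf €274.82: home furniture → 9.25% + 1.75% surcharge = 11% → €30.23
Six-pack IPA €10.15: alcohol → 11.5% → €1.17
Sleeping bag €71.03: athletic equipment → 7.5% → €5.33
Total tax = €1.20 + €5.60 + €1.35 + €0.96 + €6.63 + €2.61 + €3.61 + €30.23 + €1.17 + €5.33 = €58.69

€58.69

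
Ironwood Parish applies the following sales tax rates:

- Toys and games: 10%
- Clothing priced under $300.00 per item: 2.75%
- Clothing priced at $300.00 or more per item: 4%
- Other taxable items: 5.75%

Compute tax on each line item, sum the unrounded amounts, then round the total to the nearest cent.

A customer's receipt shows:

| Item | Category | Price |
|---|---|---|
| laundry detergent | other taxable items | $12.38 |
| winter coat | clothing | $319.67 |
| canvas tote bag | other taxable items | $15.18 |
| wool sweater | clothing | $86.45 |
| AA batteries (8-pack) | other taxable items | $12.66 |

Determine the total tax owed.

$17.48

Laundry detergent $12.38: other taxable items → 5.75% → $0.71185
Winter coat $319.67: clothing, $300.00 or more → 4% → $12.7868
Canvas tote bag $15.18: other taxable items → 5.75% → $0.87285
Wool sweater $86.45: clothing, under $300.00 → 2.75% → $2.377375
AA batteries (8-pack) $12.66: other taxable items → 5.75% → $0.72795
Unrounded tax sum = $17.476825 → $17.48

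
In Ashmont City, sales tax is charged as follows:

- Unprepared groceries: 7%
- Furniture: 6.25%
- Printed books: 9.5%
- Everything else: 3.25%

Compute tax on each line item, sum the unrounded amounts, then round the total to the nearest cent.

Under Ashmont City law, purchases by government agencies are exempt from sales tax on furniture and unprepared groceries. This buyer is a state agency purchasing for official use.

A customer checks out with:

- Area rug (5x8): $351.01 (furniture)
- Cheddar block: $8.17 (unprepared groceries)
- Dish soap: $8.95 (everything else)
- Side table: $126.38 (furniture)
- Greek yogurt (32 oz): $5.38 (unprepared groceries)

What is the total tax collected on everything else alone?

$0.29

Dish soap $8.95: everything else → 3.25% → $0.290875
Tax on everything else: unrounded sum = $0.290875 → $0.29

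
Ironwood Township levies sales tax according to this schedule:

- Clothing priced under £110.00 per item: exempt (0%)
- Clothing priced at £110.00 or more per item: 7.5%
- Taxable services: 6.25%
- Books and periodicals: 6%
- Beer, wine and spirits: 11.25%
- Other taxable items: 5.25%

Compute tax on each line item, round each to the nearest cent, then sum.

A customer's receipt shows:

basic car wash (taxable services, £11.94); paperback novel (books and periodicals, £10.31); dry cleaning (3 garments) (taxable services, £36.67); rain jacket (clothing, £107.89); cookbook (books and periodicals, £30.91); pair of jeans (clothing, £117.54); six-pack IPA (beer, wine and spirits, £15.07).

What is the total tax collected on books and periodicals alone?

£2.47

Paperback novel £10.31: books and periodicals → 6% → £0.62
Cookbook £30.91: books and periodicals → 6% → £1.85
Tax on books and periodicals = £0.62 + £1.85 = £2.47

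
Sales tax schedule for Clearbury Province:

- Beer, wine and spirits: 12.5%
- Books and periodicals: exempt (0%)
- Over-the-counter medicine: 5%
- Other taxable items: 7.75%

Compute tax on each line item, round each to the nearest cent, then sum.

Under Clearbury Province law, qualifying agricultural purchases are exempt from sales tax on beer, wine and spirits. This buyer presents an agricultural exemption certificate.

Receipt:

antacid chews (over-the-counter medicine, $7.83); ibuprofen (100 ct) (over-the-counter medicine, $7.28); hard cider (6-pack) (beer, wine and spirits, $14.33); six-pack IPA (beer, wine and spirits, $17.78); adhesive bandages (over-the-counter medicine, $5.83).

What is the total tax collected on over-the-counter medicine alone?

$1.04

Antacid chews $7.83: over-the-counter medicine → 5% → $0.39
Ibuprofen (100 ct) $7.28: over-the-counter medicine → 5% → $0.36
Adhesive bandages $5.83: over-the-counter medicine → 5% → $0.29
Tax on over-the-counter medicine = $0.39 + $0.36 + $0.29 = $1.04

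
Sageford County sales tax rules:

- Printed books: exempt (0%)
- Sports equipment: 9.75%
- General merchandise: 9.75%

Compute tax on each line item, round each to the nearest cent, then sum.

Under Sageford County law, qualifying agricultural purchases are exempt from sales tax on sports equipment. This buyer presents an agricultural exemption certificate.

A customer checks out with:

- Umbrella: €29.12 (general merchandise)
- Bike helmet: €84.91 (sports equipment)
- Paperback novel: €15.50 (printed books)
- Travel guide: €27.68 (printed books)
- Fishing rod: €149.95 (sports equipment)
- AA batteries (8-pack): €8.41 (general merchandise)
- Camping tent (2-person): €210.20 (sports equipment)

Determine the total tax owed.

€3.66

Umbrella €29.12: general merchandise → 9.75% → €2.84
Bike helmet €84.91: sports equipment, buyer-exempt → 0% → €0.00
Paperback novel €15.50: printed books → 0% → €0.00
Travel guide €27.68: printed books → 0% → €0.00
Fishing rod €149.95: sports equipment, buyer-exempt → 0% → €0.00
AA batteries (8-pack) €8.41: general merchandise → 9.75% → €0.82
Camping tent (2-person) €210.20: sports equipment, buyer-exempt → 0% → €0.00
Total tax = €2.84 + €0.82 = €3.66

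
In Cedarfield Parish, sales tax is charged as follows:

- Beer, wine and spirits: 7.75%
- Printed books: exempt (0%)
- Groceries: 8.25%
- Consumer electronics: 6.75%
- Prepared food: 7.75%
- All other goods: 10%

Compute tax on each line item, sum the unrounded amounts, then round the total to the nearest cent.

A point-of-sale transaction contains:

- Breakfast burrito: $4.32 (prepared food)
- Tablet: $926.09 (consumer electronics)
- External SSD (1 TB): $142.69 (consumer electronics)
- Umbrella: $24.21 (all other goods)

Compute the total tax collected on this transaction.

$74.90

Breakfast burrito $4.32: prepared food → 7.75% → $0.3348
Tablet $926.09: consumer electronics → 6.75% → $62.511075
External SSD (1 TB) $142.69: consumer electronics → 6.75% → $9.631575
Umbrella $24.21: all other goods → 10% → $2.421
Unrounded tax sum = $74.89845 → $74.90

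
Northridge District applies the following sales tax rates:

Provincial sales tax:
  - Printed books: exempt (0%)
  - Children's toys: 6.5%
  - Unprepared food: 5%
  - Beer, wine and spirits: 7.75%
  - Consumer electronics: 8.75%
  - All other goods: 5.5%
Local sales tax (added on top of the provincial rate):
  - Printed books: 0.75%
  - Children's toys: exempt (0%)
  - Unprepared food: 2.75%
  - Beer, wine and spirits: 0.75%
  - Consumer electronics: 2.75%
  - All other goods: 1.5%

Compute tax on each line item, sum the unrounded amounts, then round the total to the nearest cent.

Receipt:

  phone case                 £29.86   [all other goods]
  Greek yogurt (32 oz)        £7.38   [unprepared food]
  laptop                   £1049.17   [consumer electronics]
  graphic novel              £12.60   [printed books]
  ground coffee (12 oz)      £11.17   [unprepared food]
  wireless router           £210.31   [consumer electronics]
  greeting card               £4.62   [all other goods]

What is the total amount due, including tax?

£1473.90

Phone case £29.86: all other goods → 5.5% + 1.5% local = 7% → £2.0902
Greek yogurt (32 oz) £7.38: unprepared food → 5% + 2.75% local = 7.75% → £0.57195
Laptop £1049.17: consumer electronics → 8.75% + 2.75% local = 11.5% → £120.65455
Graphic novel £12.60: printed books → 0% + 0.75% local = 0.75% → £0.0945
Ground coffee (12 oz) £11.17: unprepared food → 5% + 2.75% local = 7.75% → £0.865675
Wireless router £210.31: consumer electronics → 8.75% + 2.75% local = 11.5% → £24.18565
Greeting card £4.62: all other goods → 5.5% + 1.5% local = 7% → £0.3234
Subtotal = £1325.11; unrounded tax = £148.785925 → £148.79; total due = £1473.90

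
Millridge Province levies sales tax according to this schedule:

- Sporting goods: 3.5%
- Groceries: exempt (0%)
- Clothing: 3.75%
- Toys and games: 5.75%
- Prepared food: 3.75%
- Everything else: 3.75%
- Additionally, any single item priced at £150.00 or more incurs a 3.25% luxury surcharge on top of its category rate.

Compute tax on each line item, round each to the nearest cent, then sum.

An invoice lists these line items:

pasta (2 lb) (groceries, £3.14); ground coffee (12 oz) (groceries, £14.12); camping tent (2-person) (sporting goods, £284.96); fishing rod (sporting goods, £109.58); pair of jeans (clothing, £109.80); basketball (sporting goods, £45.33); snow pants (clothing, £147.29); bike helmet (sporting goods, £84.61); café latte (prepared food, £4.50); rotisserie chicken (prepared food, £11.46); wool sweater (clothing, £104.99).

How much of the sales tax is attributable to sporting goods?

Camping tent (2-person) £284.96: sporting goods → 3.5% + 3.25% surcharge = 6.75% → £19.23
Fishing rod £109.58: sporting goods → 3.5% → £3.84
Basketball £45.33: sporting goods → 3.5% → £1.59
Bike helmet £84.61: sporting goods → 3.5% → £2.96
Tax on sporting goods = £19.23 + £3.84 + £1.59 + £2.96 = £27.62

£27.62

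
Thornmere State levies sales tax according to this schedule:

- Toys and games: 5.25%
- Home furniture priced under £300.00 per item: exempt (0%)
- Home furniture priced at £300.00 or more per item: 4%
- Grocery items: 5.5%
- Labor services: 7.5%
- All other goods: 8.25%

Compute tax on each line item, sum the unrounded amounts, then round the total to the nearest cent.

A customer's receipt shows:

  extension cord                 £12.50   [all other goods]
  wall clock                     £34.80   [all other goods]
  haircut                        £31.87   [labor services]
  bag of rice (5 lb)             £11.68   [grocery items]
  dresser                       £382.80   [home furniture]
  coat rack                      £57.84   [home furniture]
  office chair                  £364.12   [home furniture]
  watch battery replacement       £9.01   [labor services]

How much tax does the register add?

£37.49

Extension cord £12.50: all other goods → 8.25% → £1.03125
Wall clock £34.80: all other goods → 8.25% → £2.871
Haircut £31.87: labor services → 7.5% → £2.39025
Bag of rice (5 lb) £11.68: grocery items → 5.5% → £0.6424
Dresser £382.80: home furniture, £300.00 or more → 4% → £15.312
Coat rack £57.84: home furniture, under £300.00 → 0% → £0.00
Office chair £364.12: home furniture, £300.00 or more → 4% → £14.5648
Watch battery replacement £9.01: labor services → 7.5% → £0.67575
Unrounded tax sum = £37.48745 → £37.49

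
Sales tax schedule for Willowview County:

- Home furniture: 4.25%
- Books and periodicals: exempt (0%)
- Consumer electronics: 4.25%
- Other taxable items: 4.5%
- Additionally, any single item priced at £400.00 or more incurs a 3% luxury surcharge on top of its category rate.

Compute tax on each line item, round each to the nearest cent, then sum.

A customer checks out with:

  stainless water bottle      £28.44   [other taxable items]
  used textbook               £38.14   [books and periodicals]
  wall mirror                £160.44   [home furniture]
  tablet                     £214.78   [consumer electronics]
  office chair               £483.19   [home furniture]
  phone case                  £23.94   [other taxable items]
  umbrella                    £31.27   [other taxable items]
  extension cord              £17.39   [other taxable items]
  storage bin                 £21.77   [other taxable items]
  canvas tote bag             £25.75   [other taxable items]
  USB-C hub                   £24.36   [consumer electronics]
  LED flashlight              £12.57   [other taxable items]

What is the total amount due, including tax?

£1141.32

Stainless water bottle £28.44: other taxable items → 4.5% → £1.28
Used textbook £38.14: books and periodicals → 0% → £0.00
Wall mirror £160.44: home furniture → 4.25% → £6.82
Tablet £214.78: consumer electronics → 4.25% → £9.13
Office chair £483.19: home furniture → 4.25% + 3% surcharge = 7.25% → £35.03
Phone case £23.94: other taxable items → 4.5% → £1.08
Umbrella £31.27: other taxable items → 4.5% → £1.41
Extension cord £17.39: other taxable items → 4.5% → £0.78
Storage bin £21.77: other taxable items → 4.5% → £0.98
Canvas tote bag £25.75: other taxable items → 4.5% → £1.16
USB-C hub £24.36: consumer electronics → 4.25% → £1.04
LED flashlight £12.57: other taxable items → 4.5% → £0.57
Subtotal = £1082.04; tax = £59.28; total due = £1141.32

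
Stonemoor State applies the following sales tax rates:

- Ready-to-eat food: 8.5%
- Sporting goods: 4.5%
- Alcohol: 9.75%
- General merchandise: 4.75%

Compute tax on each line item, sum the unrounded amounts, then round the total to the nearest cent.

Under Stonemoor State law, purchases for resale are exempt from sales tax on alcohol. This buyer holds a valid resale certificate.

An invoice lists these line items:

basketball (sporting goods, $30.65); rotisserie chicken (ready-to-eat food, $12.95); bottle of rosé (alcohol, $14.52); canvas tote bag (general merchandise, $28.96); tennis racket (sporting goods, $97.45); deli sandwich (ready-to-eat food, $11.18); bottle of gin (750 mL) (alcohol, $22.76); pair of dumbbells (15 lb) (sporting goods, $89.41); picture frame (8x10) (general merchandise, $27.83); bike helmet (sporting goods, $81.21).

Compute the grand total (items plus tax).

$435.11

Basketball $30.65: sporting goods → 4.5% → $1.37925
Rotisserie chicken $12.95: ready-to-eat food → 8.5% → $1.10075
Bottle of rosé $14.52: alcohol, buyer-exempt → 0% → $0.00
Canvas tote bag $28.96: general merchandise → 4.75% → $1.3756
Tennis racket $97.45: sporting goods → 4.5% → $4.38525
Deli sandwich $11.18: ready-to-eat food → 8.5% → $0.9503
Bottle of gin (750 mL) $22.76: alcohol, buyer-exempt → 0% → $0.00
Pair of dumbbells (15 lb) $89.41: sporting goods → 4.5% → $4.02345
Picture frame (8x10) $27.83: general merchandise → 4.75% → $1.321925
Bike helmet $81.21: sporting goods → 4.5% → $3.65445
Subtotal = $416.92; unrounded tax = $18.190975 → $18.19; total due = $435.11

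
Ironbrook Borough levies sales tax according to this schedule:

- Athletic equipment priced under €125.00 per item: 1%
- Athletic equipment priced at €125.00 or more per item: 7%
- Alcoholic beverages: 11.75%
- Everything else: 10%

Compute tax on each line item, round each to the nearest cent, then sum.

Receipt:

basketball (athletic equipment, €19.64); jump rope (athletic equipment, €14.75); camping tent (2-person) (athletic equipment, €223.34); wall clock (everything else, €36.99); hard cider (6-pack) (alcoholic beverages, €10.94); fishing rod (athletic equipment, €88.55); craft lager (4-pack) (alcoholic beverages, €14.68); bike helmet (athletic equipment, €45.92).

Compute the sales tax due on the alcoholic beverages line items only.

Hard cider (6-pack) €10.94: alcoholic beverages → 11.75% → €1.29
Craft lager (4-pack) €14.68: alcoholic beverages → 11.75% → €1.72
Tax on alcoholic beverages = €1.29 + €1.72 = €3.01

€3.01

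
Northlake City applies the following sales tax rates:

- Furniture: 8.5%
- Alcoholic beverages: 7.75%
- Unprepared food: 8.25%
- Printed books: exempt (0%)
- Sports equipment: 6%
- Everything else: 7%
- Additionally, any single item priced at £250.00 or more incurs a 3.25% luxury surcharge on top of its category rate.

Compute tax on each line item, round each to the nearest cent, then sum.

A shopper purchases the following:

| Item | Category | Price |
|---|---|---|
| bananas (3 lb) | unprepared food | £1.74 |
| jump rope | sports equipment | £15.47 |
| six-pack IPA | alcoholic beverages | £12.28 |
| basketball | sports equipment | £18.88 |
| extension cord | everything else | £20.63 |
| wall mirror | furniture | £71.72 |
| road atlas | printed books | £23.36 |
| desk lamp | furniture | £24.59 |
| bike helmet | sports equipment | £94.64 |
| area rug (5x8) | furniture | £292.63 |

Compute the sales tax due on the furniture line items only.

Wall mirror £71.72: furniture → 8.5% → £6.10
Desk lamp £24.59: furniture → 8.5% → £2.09
Area rug (5x8) £292.63: furniture → 8.5% + 3.25% surcharge = 11.75% → £34.38
Tax on furniture = £6.10 + £2.09 + £34.38 = £42.57

£42.57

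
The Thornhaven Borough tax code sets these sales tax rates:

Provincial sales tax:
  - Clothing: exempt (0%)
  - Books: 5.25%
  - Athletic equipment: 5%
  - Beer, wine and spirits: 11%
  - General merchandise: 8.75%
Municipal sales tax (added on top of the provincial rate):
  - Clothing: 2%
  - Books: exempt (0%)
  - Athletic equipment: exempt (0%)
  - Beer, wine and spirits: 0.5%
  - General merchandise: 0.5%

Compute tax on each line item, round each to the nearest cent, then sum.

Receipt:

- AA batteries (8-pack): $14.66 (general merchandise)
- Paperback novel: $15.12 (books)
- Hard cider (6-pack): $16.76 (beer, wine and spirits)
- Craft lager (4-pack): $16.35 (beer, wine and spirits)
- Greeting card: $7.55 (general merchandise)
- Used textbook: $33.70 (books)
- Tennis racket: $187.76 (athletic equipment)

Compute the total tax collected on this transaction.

AA batteries (8-pack) $14.66: general merchandise → 8.75% + 0.5% municipal = 9.25% → $1.36
Paperback novel $15.12: books → 5.25% + 0% municipal = 5.25% → $0.79
Hard cider (6-pack) $16.76: beer, wine and spirits → 11% + 0.5% municipal = 11.5% → $1.93
Craft lager (4-pack) $16.35: beer, wine and spirits → 11% + 0.5% municipal = 11.5% → $1.88
Greeting card $7.55: general merchandise → 8.75% + 0.5% municipal = 9.25% → $0.70
Used textbook $33.70: books → 5.25% + 0% municipal = 5.25% → $1.77
Tennis racket $187.76: athletic equipment → 5% + 0% municipal = 5% → $9.39
Total tax = $1.36 + $0.79 + $1.93 + $1.88 + $0.70 + $1.77 + $9.39 = $17.82

$17.82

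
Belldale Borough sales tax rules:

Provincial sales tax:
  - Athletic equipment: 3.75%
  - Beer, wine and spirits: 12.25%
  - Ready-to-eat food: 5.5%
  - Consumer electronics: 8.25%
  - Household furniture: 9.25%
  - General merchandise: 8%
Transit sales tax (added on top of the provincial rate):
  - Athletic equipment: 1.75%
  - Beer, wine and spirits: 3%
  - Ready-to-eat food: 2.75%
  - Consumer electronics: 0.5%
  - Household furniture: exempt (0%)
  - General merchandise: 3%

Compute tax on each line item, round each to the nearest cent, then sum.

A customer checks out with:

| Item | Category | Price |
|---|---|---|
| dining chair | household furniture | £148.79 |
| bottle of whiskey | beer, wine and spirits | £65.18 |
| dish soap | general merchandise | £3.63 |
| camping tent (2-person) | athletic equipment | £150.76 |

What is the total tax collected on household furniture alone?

Dining chair £148.79: household furniture → 9.25% + 0% transit = 9.25% → £13.76
Tax on household furniture = £13.76

£13.76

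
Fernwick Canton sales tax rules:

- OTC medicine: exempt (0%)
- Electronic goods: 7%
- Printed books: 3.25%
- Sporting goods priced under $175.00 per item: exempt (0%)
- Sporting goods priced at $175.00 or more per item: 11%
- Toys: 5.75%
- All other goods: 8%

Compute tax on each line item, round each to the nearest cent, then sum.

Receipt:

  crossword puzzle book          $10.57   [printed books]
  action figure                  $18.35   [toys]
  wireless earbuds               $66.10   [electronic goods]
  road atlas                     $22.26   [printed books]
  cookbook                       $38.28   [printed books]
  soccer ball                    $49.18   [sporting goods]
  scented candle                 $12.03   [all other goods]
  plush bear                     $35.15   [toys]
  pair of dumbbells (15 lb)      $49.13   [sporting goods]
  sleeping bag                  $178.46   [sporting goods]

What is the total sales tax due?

Crossword puzzle book $10.57: printed books → 3.25% → $0.34
Action figure $18.35: toys → 5.75% → $1.06
Wireless earbuds $66.10: electronic goods → 7% → $4.63
Road atlas $22.26: printed books → 3.25% → $0.72
Cookbook $38.28: printed books → 3.25% → $1.24
Soccer ball $49.18: sporting goods, under $175.00 → 0% → $0.00
Scented candle $12.03: all other goods → 8% → $0.96
Plush bear $35.15: toys → 5.75% → $2.02
Pair of dumbbells (15 lb) $49.13: sporting goods, under $175.00 → 0% → $0.00
Sleeping bag $178.46: sporting goods, $175.00 or more → 11% → $19.63
Total tax = $0.34 + $1.06 + $4.63 + $0.72 + $1.24 + $0.96 + $2.02 + $19.63 = $30.60

$30.60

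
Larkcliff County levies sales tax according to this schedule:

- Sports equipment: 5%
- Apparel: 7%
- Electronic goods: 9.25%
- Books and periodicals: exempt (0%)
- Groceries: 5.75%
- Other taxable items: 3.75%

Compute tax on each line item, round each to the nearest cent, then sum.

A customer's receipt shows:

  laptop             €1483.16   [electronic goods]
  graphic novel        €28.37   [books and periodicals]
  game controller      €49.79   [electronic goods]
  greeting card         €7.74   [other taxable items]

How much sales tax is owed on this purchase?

€142.09

Laptop €1483.16: electronic goods → 9.25% → €137.19
Graphic novel €28.37: books and periodicals → 0% → €0.00
Game controller €49.79: electronic goods → 9.25% → €4.61
Greeting card €7.74: other taxable items → 3.75% → €0.29
Total tax = €137.19 + €4.61 + €0.29 = €142.09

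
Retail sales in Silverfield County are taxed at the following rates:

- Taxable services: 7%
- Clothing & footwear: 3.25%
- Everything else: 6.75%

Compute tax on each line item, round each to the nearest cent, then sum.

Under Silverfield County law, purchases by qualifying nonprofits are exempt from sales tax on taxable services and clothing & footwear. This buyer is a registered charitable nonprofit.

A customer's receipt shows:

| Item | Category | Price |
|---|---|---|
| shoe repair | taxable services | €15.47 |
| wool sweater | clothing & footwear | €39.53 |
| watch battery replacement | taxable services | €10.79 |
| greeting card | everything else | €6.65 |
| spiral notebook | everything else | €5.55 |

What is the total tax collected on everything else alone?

€0.82

Greeting card €6.65: everything else → 6.75% → €0.45
Spiral notebook €5.55: everything else → 6.75% → €0.37
Tax on everything else = €0.45 + €0.37 = €0.82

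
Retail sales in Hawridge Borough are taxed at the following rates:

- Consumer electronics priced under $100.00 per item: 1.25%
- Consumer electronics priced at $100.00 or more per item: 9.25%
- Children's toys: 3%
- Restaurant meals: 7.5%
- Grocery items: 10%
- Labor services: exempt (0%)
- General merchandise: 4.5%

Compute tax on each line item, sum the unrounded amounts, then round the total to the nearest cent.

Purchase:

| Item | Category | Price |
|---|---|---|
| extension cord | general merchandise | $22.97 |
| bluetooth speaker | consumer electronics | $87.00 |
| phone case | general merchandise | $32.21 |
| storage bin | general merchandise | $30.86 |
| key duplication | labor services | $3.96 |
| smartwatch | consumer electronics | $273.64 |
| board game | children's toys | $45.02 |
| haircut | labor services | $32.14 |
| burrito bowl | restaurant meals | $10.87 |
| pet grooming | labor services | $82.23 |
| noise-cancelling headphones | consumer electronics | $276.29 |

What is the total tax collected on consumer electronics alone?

Bluetooth speaker $87.00: consumer electronics, under $100.00 → 1.25% → $1.0875
Smartwatch $273.64: consumer electronics, $100.00 or more → 9.25% → $25.3117
Noise-cancelling headphones $276.29: consumer electronics, $100.00 or more → 9.25% → $25.556825
Tax on consumer electronics: unrounded sum = $51.956025 → $51.96

$51.96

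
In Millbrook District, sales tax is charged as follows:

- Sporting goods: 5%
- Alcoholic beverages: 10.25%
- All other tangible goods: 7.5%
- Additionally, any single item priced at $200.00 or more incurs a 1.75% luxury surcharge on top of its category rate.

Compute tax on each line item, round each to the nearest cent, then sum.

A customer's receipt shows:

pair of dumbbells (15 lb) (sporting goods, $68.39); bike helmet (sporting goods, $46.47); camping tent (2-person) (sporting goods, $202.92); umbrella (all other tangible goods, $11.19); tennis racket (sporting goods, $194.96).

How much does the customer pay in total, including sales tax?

Pair of dumbbells (15 lb) $68.39: sporting goods → 5% → $3.42
Bike helmet $46.47: sporting goods → 5% → $2.32
Camping tent (2-person) $202.92: sporting goods → 5% + 1.75% surcharge = 6.75% → $13.70
Umbrella $11.19: all other tangible goods → 7.5% → $0.84
Tennis racket $194.96: sporting goods → 5% → $9.75
Subtotal = $523.93; tax = $30.03; total due = $553.96

$553.96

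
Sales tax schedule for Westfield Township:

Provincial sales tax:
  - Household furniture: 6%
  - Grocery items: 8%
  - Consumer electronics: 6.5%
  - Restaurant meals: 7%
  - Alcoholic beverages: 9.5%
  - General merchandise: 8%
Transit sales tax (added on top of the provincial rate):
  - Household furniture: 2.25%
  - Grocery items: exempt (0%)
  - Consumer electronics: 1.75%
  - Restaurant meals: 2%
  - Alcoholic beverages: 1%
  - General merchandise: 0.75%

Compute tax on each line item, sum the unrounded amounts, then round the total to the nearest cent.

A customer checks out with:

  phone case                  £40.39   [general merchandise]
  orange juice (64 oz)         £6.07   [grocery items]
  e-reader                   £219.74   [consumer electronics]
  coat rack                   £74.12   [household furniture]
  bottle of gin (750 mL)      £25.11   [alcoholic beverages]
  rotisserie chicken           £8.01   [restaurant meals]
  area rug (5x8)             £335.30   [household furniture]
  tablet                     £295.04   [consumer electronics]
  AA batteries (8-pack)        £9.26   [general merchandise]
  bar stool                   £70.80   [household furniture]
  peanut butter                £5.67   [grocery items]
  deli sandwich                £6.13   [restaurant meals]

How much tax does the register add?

Phone case £40.39: general merchandise → 8% + 0.75% transit = 8.75% → £3.534125
Orange juice (64 oz) £6.07: grocery items → 8% + 0% transit = 8% → £0.4856
E-reader £219.74: consumer electronics → 6.5% + 1.75% transit = 8.25% → £18.12855
Coat rack £74.12: household furniture → 6% + 2.25% transit = 8.25% → £6.1149
Bottle of gin (750 mL) £25.11: alcoholic beverages → 9.5% + 1% transit = 10.5% → £2.63655
Rotisserie chicken £8.01: restaurant meals → 7% + 2% transit = 9% → £0.7209
Area rug (5x8) £335.30: household furniture → 6% + 2.25% transit = 8.25% → £27.66225
Tablet £295.04: consumer electronics → 6.5% + 1.75% transit = 8.25% → £24.3408
AA batteries (8-pack) £9.26: general merchandise → 8% + 0.75% transit = 8.75% → £0.81025
Bar stool £70.80: household furniture → 6% + 2.25% transit = 8.25% → £5.841
Peanut butter £5.67: grocery items → 8% + 0% transit = 8% → £0.4536
Deli sandwich £6.13: restaurant meals → 7% + 2% transit = 9% → £0.5517
Unrounded tax sum = £91.280225 → £91.28

£91.28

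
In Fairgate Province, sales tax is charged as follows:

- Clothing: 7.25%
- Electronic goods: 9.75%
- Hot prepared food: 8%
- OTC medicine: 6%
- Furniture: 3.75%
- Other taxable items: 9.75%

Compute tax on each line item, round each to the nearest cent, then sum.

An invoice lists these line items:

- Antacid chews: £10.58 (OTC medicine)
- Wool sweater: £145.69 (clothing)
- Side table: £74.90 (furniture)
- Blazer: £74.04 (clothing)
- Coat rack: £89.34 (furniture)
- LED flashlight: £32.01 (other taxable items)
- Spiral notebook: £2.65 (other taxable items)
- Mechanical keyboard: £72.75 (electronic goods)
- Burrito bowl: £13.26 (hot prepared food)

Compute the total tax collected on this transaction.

£34.25

Antacid chews £10.58: OTC medicine → 6% → £0.63
Wool sweater £145.69: clothing → 7.25% → £10.56
Side table £74.90: furniture → 3.75% → £2.81
Blazer £74.04: clothing → 7.25% → £5.37
Coat rack £89.34: furniture → 3.75% → £3.35
LED flashlight £32.01: other taxable items → 9.75% → £3.12
Spiral notebook £2.65: other taxable items → 9.75% → £0.26
Mechanical keyboard £72.75: electronic goods → 9.75% → £7.09
Burrito bowl £13.26: hot prepared food → 8% → £1.06
Total tax = £0.63 + £10.56 + £2.81 + £5.37 + £3.35 + £3.12 + £0.26 + £7.09 + £1.06 = £34.25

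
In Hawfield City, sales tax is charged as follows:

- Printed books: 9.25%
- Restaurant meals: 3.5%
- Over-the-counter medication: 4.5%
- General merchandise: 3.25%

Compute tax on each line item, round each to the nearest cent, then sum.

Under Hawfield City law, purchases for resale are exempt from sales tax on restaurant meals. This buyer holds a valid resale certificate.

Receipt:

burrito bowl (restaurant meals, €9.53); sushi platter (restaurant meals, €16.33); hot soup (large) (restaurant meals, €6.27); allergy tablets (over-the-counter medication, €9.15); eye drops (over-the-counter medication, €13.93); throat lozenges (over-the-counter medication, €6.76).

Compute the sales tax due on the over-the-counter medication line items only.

€1.34

Allergy tablets €9.15: over-the-counter medication → 4.5% → €0.41
Eye drops €13.93: over-the-counter medication → 4.5% → €0.63
Throat lozenges €6.76: over-the-counter medication → 4.5% → €0.30
Tax on over-the-counter medication = €0.41 + €0.63 + €0.30 = €1.34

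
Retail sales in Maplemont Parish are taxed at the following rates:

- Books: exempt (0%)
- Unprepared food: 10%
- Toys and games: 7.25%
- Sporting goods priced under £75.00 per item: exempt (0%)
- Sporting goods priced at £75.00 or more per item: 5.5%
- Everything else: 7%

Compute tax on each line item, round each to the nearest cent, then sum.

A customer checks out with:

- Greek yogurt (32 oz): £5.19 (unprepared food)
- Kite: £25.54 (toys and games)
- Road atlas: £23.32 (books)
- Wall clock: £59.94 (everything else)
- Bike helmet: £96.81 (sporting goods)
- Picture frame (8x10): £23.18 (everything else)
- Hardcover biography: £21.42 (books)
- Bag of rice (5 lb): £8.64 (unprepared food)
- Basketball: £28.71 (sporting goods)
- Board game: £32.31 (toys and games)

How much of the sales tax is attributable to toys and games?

Kite £25.54: toys and games → 7.25% → £1.85
Board game £32.31: toys and games → 7.25% → £2.34
Tax on toys and games = £1.85 + £2.34 = £4.19

£4.19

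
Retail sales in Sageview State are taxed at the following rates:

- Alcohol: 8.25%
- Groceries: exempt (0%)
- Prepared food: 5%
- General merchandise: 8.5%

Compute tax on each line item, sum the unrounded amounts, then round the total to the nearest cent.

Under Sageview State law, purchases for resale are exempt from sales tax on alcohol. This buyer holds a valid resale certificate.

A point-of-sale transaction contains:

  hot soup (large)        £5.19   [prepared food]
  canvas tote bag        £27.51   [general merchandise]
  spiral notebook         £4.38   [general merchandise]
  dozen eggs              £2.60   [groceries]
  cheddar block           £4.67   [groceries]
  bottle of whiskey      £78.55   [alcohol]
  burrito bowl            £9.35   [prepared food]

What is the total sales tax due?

£3.44

Hot soup (large) £5.19: prepared food → 5% → £0.2595
Canvas tote bag £27.51: general merchandise → 8.5% → £2.33835
Spiral notebook £4.38: general merchandise → 8.5% → £0.3723
Dozen eggs £2.60: groceries → 0% → £0.00
Cheddar block £4.67: groceries → 0% → £0.00
Bottle of whiskey £78.55: alcohol, buyer-exempt → 0% → £0.00
Burrito bowl £9.35: prepared food → 5% → £0.4675
Unrounded tax sum = £3.43765 → £3.44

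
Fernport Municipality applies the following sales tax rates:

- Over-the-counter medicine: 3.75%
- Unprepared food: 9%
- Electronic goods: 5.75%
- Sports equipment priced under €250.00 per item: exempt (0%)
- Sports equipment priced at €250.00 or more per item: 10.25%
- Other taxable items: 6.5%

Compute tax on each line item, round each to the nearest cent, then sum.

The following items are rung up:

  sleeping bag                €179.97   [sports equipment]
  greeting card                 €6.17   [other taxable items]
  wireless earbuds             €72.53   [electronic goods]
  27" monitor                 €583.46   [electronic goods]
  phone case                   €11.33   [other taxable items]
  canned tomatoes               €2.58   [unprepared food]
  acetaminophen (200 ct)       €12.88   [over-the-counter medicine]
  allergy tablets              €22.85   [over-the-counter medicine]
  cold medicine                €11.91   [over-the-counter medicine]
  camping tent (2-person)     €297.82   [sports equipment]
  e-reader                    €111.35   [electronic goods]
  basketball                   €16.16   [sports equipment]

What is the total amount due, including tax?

€1406.82

Sleeping bag €179.97: sports equipment, under €250.00 → 0% → €0.00
Greeting card €6.17: other taxable items → 6.5% → €0.40
Wireless earbuds €72.53: electronic goods → 5.75% → €4.17
27" monitor €583.46: electronic goods → 5.75% → €33.55
Phone case €11.33: other taxable items → 6.5% → €0.74
Canned tomatoes €2.58: unprepared food → 9% → €0.23
Acetaminophen (200 ct) €12.88: over-the-counter medicine → 3.75% → €0.48
Allergy tablets €22.85: over-the-counter medicine → 3.75% → €0.86
Cold medicine €11.91: over-the-counter medicine → 3.75% → €0.45
Camping tent (2-person) €297.82: sports equipment, €250.00 or more → 10.25% → €30.53
E-reader €111.35: electronic goods → 5.75% → €6.40
Basketball €16.16: sports equipment, under €250.00 → 0% → €0.00
Subtotal = €1329.01; tax = €77.81; total due = €1406.82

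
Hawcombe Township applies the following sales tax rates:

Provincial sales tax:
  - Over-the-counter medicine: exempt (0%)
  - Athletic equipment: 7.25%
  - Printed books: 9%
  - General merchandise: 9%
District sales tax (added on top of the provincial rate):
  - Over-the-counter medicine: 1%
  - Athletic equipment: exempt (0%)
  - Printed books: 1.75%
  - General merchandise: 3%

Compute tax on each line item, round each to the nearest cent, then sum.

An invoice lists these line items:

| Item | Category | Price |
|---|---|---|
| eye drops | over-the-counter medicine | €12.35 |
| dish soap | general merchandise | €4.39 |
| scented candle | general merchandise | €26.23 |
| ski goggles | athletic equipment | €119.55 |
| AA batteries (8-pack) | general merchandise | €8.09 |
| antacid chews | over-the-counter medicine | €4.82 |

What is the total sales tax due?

Eye drops €12.35: over-the-counter medicine → 0% + 1% district = 1% → €0.12
Dish soap €4.39: general merchandise → 9% + 3% district = 12% → €0.53
Scented candle €26.23: general merchandise → 9% + 3% district = 12% → €3.15
Ski goggles €119.55: athletic equipment → 7.25% + 0% district = 7.25% → €8.67
AA batteries (8-pack) €8.09: general merchandise → 9% + 3% district = 12% → €0.97
Antacid chews €4.82: over-the-counter medicine → 0% + 1% district = 1% → €0.05
Total tax = €0.12 + €0.53 + €3.15 + €8.67 + €0.97 + €0.05 = €13.49

€13.49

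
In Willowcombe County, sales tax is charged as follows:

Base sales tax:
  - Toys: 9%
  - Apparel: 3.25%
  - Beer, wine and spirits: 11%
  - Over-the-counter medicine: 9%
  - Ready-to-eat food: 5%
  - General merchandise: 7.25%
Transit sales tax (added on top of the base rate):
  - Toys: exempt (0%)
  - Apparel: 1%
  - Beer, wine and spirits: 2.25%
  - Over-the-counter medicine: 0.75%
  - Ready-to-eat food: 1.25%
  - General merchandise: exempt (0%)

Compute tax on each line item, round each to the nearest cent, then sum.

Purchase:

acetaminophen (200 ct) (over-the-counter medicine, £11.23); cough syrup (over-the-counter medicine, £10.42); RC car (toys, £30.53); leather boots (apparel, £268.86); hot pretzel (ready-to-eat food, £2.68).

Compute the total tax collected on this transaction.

£16.46

Acetaminophen (200 ct) £11.23: over-the-counter medicine → 9% + 0.75% transit = 9.75% → £1.09
Cough syrup £10.42: over-the-counter medicine → 9% + 0.75% transit = 9.75% → £1.02
RC car £30.53: toys → 9% + 0% transit = 9% → £2.75
Leather boots £268.86: apparel → 3.25% + 1% transit = 4.25% → £11.43
Hot pretzel £2.68: ready-to-eat food → 5% + 1.25% transit = 6.25% → £0.17
Total tax = £1.09 + £1.02 + £2.75 + £11.43 + £0.17 = £16.46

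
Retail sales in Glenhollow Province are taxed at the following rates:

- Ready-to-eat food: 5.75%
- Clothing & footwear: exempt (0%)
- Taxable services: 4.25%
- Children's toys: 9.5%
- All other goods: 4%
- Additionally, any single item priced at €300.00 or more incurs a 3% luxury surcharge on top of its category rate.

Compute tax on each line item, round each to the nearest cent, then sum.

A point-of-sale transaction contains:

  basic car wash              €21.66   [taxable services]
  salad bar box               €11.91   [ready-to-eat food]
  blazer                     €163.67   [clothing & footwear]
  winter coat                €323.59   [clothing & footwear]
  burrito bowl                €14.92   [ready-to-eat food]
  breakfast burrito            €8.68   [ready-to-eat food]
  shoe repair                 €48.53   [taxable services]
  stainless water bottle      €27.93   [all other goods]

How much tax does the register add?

€15.85

Basic car wash €21.66: taxable services → 4.25% → €0.92
Salad bar box €11.91: ready-to-eat food → 5.75% → €0.68
Blazer €163.67: clothing & footwear → 0% → €0.00
Winter coat €323.59: clothing & footwear → 0% + 3% surcharge = 3% → €9.71
Burrito bowl €14.92: ready-to-eat food → 5.75% → €0.86
Breakfast burrito €8.68: ready-to-eat food → 5.75% → €0.50
Shoe repair €48.53: taxable services → 4.25% → €2.06
Stainless water bottle €27.93: all other goods → 4% → €1.12
Total tax = €0.92 + €0.68 + €9.71 + €0.86 + €0.50 + €2.06 + €1.12 = €15.85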